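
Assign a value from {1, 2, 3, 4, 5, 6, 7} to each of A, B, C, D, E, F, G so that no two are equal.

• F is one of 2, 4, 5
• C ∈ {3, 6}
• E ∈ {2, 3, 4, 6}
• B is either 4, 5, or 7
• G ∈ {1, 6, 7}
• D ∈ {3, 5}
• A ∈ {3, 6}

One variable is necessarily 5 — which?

The 7 variables together cover exactly {1, 2, 3, 4, 5, 6, 7} — 7 values for 7 variables — and 1 appears only in G's list, so G = 1.
The 6 still-open variables together cover exactly {2, 3, 4, 5, 6, 7} — 6 values for 6 variables — and 7 appears only in B's list, so B = 7.
A and C share exactly the 2 values {3, 6}; by pigeonhole those values go to them, so strike 3, 6 from D, E.
So 5 goes to D.

D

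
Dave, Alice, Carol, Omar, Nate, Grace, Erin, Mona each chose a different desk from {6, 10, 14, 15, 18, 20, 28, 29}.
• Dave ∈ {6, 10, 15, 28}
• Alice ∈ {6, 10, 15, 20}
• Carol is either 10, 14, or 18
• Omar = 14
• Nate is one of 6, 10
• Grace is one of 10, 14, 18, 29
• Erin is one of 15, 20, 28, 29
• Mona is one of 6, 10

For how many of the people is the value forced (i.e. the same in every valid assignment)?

Omar must be 14 (only option left). Remove 14 from Carol, Grace.
The 2 variables Nate and Mona are confined to {6, 10}, which locks those values in; drop them from Dave, Alice, Carol, Grace.
Carol must be 18 (only option left). Remove 18 from Grace.
Grace's domain is down to {29}, so Grace = 29. Strike 29 from Erin.
Determined: Carol=18, Omar=14, Grace=29. The other people each still have more than one consistent value. That makes 3.

3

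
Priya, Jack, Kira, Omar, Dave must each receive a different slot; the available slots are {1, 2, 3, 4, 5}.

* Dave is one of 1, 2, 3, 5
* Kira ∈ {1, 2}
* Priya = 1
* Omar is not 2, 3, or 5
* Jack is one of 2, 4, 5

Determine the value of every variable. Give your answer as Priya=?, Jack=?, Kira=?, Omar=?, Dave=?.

Priya must be 1 (only option left). Eliminate 1 elsewhere: Kira, Omar, Dave.
Kira's domain is down to {2}, so Kira = 2. Eliminate 2 elsewhere: Jack, Dave.
Omar must be 4 (only option left). Strike 4 from Jack.
Jack has just one choice, so Jack = 5. Strike 5 from Dave.
Dave must be 3 (only option left).

Priya=1, Jack=5, Kira=2, Omar=4, Dave=3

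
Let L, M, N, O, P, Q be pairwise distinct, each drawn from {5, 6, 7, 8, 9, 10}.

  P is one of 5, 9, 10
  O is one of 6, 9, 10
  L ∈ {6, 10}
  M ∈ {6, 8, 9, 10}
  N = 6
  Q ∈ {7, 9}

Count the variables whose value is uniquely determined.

N's domain is down to {6}, so N = 6. Remove 6 from L, M, O.
L's domain is down to {10}, so L = 10. So M, O, P can't be 10.
O has just one choice, so O = 9. Eliminate 9 elsewhere: M, P, Q.
P must be 5 (only option left).
That leaves Q = 7.
M must be 8 (only option left).
Every variable is fixed: L=10, M=8, N=6, O=9, P=5, Q=7. That makes 6.

6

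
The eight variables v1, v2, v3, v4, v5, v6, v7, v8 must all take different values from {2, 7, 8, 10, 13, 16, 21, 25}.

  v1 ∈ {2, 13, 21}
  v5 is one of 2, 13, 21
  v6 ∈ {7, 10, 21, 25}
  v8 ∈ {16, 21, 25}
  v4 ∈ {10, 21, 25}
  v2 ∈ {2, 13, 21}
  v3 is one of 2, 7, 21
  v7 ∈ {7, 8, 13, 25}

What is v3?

Among the 8 variables, 8 fits only v7 (and all 8 values in {2, 7, 8, 10, 13, 16, 21, 25} must be used), so v7 = 8.
The 7 still-open variables draw from only 7 values {2, 7, 10, 13, 16, 21, 25}, so each is used; only v8 can be 16, hence v8 = 16.
v1, v2, v5 share exactly the 3 values {2, 13, 21}; by pigeonhole those values go to them, so strike 2, 13, 21 from v3, v4, v6.
So v3 = 7.

7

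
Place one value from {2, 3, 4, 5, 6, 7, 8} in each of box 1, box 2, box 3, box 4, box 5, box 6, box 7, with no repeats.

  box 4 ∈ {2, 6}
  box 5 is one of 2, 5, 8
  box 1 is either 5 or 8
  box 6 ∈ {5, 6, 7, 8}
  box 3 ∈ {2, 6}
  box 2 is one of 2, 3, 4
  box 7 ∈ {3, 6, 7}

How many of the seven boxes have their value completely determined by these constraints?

The 7 variables together cover exactly {2, 3, 4, 5, 6, 7, 8} — 7 values for 7 variables — and 4 appears only in box 2's list, so box 2 = 4.
Among the 6 still-open variables, 3 fits only box 7 (and all 6 values in {2, 3, 5, 6, 7, 8} must be used), so box 7 = 3.
The 5 still-open variables draw from only 5 values {2, 5, 6, 7, 8}, so each is used; only box 6 can be 7, hence box 6 = 7.
The 2 variables box 3 and box 4 are confined to {2, 6}, which locks those values in; drop them from box 5.
Determined: box 2=4, box 6=7, box 7=3. The other boxes each still have more than one consistent value. That makes 3.

3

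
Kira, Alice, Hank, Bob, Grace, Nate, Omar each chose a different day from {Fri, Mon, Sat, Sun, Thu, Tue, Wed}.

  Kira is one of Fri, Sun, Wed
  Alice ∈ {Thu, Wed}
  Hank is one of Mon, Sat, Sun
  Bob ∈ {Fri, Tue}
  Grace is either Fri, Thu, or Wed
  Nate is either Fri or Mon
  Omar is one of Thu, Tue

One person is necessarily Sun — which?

The 7 variables draw from only 7 values {Fri, Mon, Sat, Sun, Thu, Tue, Wed}, so each is used; only Hank can be Sat, hence Hank = Sat.
Among the 6 still-open variables, Mon fits only Nate (and all 6 values in {Fri, Mon, Sun, Thu, Tue, Wed} must be used), so Nate = Mon.
The 5 still-open variables together cover exactly {Fri, Sun, Thu, Tue, Wed} — 5 values for 5 variables — and Sun appears only in Kira's list, so Kira = Sun.

Kira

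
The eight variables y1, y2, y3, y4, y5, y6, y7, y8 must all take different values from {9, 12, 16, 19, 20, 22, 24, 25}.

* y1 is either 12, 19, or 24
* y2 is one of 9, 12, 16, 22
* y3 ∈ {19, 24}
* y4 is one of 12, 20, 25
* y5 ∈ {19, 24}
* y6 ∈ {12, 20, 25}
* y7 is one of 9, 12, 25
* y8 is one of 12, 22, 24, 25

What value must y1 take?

Among the 8 variables, 16 fits only y2 (and all 8 values in {9, 12, 16, 19, 20, 22, 24, 25} must be used), so y2 = 16.
Among the 7 still-open variables, 9 fits only y7 (and all 7 values in {9, 12, 19, 20, 22, 24, 25} must be used), so y7 = 9.
The 6 still-open variables together cover exactly {12, 19, 20, 22, 24, 25} — 6 values for 6 variables — and 22 appears only in y8's list, so y8 = 22.
y3 and y5 share exactly the 2 values {19, 24}; by pigeonhole those values go to them, so strike 19, 24 from y1.
So y1 = 12.

12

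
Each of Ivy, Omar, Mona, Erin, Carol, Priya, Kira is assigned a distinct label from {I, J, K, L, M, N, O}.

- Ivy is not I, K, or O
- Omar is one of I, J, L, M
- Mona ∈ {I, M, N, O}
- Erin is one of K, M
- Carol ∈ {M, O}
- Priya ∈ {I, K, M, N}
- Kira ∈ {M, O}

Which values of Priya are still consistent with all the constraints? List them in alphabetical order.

Carol and Kira between them cover only {M, O} — a naked pair. Remove those values from Ivy, Omar, Mona, Erin, Priya.
That leaves Erin = K. Strike K from Priya.
The 2 variables Mona and Priya are confined to {I, N}, which locks those values in; drop them from Ivy, Omar.
No further eliminations apply; Priya can still be any of I, N.

I, N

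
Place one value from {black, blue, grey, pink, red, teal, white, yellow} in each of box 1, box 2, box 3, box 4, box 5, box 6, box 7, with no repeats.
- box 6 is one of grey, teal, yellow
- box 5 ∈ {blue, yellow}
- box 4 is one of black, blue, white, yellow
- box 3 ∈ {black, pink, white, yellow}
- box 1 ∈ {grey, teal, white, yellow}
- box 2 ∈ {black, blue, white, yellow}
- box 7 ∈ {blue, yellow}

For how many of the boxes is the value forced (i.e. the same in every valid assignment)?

1

The 7 variables draw from only 7 values {black, blue, grey, pink, teal, white, yellow}, so each is used; only box 3 can be pink, hence box 3 = pink.
box 5 and box 7 between them cover only {blue, yellow} — a naked pair. Remove those values from box 1, box 2, box 4, box 6.
The 2 variables box 2 and box 4 are confined to {black, white}, which locks those values in; drop them from box 1.
Determined: box 3=pink. The other boxes each still have more than one consistent value. That makes 1.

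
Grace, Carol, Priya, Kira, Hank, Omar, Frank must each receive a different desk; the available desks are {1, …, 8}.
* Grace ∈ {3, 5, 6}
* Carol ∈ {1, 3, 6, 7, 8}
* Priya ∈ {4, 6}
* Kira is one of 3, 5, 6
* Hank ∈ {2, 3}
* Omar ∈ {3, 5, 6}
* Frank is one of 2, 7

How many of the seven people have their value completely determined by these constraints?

The 3 variables Grace, Kira, Omar are confined to {3, 5, 6}, which locks those values in; drop them from Carol, Priya, Hank.
Priya's domain is down to {4}, so Priya = 4.
Hank has just one choice, so Hank = 2. So Frank can't be 2.
That leaves Frank = 7. Eliminate 7 elsewhere: Carol.
Determined: Priya=4, Hank=2, Frank=7. The other people each still have more than one consistent value. That makes 3.

3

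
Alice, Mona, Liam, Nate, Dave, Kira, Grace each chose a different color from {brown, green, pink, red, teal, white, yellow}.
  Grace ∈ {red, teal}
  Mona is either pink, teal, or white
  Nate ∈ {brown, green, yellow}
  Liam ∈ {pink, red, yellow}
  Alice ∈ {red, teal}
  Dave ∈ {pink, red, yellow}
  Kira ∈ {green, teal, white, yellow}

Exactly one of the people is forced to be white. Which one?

Among the 7 variables, brown fits only Nate (and all 7 values in {brown, green, pink, red, teal, white, yellow} must be used), so Nate = brown.
The 6 still-open variables together cover exactly {green, pink, red, teal, white, yellow} — 6 values for 6 variables — and green appears only in Kira's list, so Kira = green.
Among the 5 still-open variables, white fits only Mona (and all 5 values in {pink, red, teal, white, yellow} must be used), so Mona = white.

Mona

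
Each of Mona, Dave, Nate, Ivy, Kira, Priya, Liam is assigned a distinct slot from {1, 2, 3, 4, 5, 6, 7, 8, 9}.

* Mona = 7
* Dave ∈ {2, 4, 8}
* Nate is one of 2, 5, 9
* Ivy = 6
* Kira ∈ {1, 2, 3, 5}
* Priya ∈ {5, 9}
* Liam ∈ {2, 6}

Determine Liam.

Mona's domain is down to {7}, so Mona = 7.
That leaves Ivy = 6. Strike 6 from Liam.
So Liam = 2.

2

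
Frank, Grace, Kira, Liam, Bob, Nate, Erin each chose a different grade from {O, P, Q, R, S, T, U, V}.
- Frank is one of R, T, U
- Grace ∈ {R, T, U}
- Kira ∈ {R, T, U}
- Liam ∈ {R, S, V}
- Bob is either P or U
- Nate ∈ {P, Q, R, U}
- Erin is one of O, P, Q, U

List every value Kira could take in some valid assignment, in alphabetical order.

The 3 variables Frank, Grace, Kira are confined to {R, T, U}, which locks those values in; drop them from Liam, Bob, Nate, Erin.
Bob has just one choice, so Bob = P. Strike P from Nate, Erin.
Nate must be Q (only option left). Remove Q from Erin.
Erin's domain is down to {O}, so Erin = O.
No further eliminations apply; Kira can still be any of R, T, U.

R, T, U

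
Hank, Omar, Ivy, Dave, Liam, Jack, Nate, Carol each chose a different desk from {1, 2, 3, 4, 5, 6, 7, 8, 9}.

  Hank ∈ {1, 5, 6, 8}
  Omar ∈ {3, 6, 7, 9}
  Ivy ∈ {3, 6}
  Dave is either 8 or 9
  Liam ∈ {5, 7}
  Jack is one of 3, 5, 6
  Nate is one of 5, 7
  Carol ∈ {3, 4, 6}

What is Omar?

9

Among the 8 variables, 1 fits only Hank (and all 8 values in {1, 3, 4, 5, 6, 7, 8, 9} must be used), so Hank = 1.
The 7 still-open variables together cover exactly {3, 4, 5, 6, 7, 8, 9} — 7 values for 7 variables — and 4 appears only in Carol's list, so Carol = 4.
Among the 6 still-open variables, 8 fits only Dave (and all 6 values in {3, 5, 6, 7, 8, 9} must be used), so Dave = 8.
The 5 still-open variables together cover exactly {3, 5, 6, 7, 9} — 5 values for 5 variables — and 9 appears only in Omar's list, so Omar = 9.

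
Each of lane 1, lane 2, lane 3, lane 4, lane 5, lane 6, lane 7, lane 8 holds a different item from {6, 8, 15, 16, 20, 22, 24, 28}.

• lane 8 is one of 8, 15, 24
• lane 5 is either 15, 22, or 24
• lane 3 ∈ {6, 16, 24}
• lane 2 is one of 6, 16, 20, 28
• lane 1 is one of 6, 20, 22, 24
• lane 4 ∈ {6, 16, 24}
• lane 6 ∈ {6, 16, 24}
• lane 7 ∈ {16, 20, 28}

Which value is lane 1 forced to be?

22

Among the 8 variables, 8 fits only lane 8 (and all 8 values in {6, 8, 15, 16, 20, 22, 24, 28} must be used), so lane 8 = 8.
The 7 still-open variables together cover exactly {6, 15, 16, 20, 22, 24, 28} — 7 values for 7 variables — and 15 appears only in lane 5's list, so lane 5 = 15.
The 6 still-open variables draw from only 6 values {6, 16, 20, 22, 24, 28}, so each is used; only lane 1 can be 22, hence lane 1 = 22.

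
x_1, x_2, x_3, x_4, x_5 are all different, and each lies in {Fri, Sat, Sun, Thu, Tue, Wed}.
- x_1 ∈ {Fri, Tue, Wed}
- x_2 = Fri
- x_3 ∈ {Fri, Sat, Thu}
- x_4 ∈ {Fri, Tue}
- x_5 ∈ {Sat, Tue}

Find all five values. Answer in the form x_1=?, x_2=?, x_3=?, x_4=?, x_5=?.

x_1=Wed, x_2=Fri, x_3=Thu, x_4=Tue, x_5=Sat

x_2 has just one choice, so x_2 = Fri. Remove Fri from x_1, x_3, x_4.
x_4 has just one choice, so x_4 = Tue. Eliminate Tue elsewhere: x_1, x_5.
x_5 must be Sat (only option left). So x_3 can't be Sat.
That leaves x_1 = Wed.
That leaves x_3 = Thu.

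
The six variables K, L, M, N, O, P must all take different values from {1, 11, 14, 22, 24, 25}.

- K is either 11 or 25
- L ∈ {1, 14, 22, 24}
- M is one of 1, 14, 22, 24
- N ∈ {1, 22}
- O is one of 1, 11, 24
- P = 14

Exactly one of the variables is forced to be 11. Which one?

O

P's domain is down to {14}, so P = 14. Remove 14 from L, M.
Among the 5 still-open variables, 25 fits only K (and all 5 values in {1, 11, 22, 24, 25} must be used), so K = 25.
The 4 still-open variables together cover exactly {1, 11, 22, 24} — 4 values for 4 variables — and 11 appears only in O's list, so O = 11.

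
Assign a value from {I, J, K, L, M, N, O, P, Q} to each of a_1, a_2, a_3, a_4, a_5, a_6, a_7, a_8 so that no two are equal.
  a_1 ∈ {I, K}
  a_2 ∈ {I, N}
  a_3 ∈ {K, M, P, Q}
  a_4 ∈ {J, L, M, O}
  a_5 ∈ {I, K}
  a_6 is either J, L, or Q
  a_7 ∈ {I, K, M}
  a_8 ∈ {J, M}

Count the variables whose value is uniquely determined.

3

The 2 variables a_1 and a_5 are confined to {I, K}, which locks those values in; drop them from a_2, a_3, a_7.
a_2's domain is down to {N}, so a_2 = N.
a_7's domain is down to {M}, so a_7 = M. Remove M from a_3, a_4, a_8.
a_8 has just one choice, so a_8 = J. Remove J from a_4, a_6.
Determined: a_2=N, a_7=M, a_8=J. The other variables each still have more than one consistent value. That makes 3.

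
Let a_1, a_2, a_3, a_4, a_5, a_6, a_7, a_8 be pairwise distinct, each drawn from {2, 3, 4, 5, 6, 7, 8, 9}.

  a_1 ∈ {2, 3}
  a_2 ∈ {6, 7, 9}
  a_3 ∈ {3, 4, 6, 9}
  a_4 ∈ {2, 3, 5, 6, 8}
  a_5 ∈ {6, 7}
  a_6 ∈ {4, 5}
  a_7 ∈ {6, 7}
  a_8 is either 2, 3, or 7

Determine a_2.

9

Among the 8 variables, 8 fits only a_4 (and all 8 values in {2, 3, 4, 5, 6, 7, 8, 9} must be used), so a_4 = 8.
The 7 still-open variables together cover exactly {2, 3, 4, 5, 6, 7, 9} — 7 values for 7 variables — and 5 appears only in a_6's list, so a_6 = 5.
Among the 6 still-open variables, 4 fits only a_3 (and all 6 values in {2, 3, 4, 6, 7, 9} must be used), so a_3 = 4.
Among the 5 still-open variables, 9 fits only a_2 (and all 5 values in {2, 3, 6, 7, 9} must be used), so a_2 = 9.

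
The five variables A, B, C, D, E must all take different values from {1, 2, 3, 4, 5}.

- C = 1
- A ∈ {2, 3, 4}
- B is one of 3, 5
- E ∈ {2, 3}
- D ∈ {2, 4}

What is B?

C's domain is down to {1}, so C = 1.
Among the 4 still-open variables, 5 fits only B (and all 4 values in {2, 3, 4, 5} must be used), so B = 5.

5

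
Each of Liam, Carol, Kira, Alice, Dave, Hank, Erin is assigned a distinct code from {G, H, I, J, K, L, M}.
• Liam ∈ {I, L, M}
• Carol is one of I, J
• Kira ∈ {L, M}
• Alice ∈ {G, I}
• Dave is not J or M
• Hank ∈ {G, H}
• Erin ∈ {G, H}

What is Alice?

I

The 7 variables together cover exactly {G, H, I, J, K, L, M} — 7 values for 7 variables — and J appears only in Carol's list, so Carol = J.
The 6 still-open variables draw from only 6 values {G, H, I, K, L, M}, so each is used; only Dave can be K, hence Dave = K.
Hank and Erin between them cover only {G, H} — a naked pair. Remove those values from Alice.
So Alice = I.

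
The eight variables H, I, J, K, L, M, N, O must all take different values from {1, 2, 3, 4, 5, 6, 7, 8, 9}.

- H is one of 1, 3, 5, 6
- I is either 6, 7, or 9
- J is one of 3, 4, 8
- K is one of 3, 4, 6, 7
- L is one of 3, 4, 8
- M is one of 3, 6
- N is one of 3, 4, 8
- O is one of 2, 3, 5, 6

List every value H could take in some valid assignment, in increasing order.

J, L, N share exactly the 3 values {3, 4, 8}; by pigeonhole those values go to them, so strike 3, 4, 8 from H, K, M, O.
M has just one choice, so M = 6. So H, I, K, O can't be 6.
That leaves K = 7. Eliminate 7 elsewhere: I.
I has just one choice, so I = 9.
No further eliminations apply; H can still be any of 1, 5.

1, 5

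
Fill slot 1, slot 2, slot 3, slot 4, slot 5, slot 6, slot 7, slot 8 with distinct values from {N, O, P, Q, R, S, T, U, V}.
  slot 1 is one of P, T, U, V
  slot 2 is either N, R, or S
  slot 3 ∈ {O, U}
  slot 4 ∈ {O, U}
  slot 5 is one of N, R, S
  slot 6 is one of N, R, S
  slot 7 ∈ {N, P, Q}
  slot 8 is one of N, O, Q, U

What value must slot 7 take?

slot 3 and slot 4 share exactly the 2 values {O, U}; by pigeonhole those values go to them, so strike O, U from slot 1, slot 8.
The 3 variables slot 2, slot 5, slot 6 are confined to {N, R, S}, which locks those values in; drop them from slot 7, slot 8.
slot 8 has just one choice, so slot 8 = Q. Remove Q from slot 7.
So slot 7 = P.

P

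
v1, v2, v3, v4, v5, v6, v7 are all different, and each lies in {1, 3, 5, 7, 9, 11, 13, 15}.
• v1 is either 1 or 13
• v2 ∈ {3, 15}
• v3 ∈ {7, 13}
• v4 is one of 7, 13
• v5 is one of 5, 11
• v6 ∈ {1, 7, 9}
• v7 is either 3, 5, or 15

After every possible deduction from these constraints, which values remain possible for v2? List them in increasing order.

The 2 variables v3 and v4 are confined to {7, 13}, which locks those values in; drop them from v1, v6.
v1 must be 1 (only option left). Remove 1 from v6.
v6 must be 9 (only option left).
No further eliminations apply; v2 can still be any of 3, 15.

3, 15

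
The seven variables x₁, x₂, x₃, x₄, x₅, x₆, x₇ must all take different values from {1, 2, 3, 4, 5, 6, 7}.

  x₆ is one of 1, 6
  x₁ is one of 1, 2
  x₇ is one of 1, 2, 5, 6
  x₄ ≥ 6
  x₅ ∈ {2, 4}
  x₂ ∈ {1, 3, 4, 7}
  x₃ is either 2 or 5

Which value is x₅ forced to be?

Among the 7 variables, 3 fits only x₂ (and all 7 values in {1, 2, 3, 4, 5, 6, 7} must be used), so x₂ = 3.
Among the 6 still-open variables, 4 fits only x₅ (and all 6 values in {1, 2, 4, 5, 6, 7} must be used), so x₅ = 4.

4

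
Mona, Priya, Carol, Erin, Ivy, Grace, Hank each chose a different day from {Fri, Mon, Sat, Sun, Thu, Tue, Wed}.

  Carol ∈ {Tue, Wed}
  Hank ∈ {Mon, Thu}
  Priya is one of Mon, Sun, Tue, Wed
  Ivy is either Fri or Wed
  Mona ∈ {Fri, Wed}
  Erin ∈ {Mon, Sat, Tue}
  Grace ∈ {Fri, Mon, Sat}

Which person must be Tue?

The 7 variables together cover exactly {Fri, Mon, Sat, Sun, Thu, Tue, Wed} — 7 values for 7 variables — and Sun appears only in Priya's list, so Priya = Sun.
Among the 6 still-open variables, Thu fits only Hank (and all 6 values in {Fri, Mon, Sat, Thu, Tue, Wed} must be used), so Hank = Thu.
Mona and Ivy between them cover only {Fri, Wed} — a naked pair. Remove those values from Carol, Grace.
So Tue goes to Carol.

Carol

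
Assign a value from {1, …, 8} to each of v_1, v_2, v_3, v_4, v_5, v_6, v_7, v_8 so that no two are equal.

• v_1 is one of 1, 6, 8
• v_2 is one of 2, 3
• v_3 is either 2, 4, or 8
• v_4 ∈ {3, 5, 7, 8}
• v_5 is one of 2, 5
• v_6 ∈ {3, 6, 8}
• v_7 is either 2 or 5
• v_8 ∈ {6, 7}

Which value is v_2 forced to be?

3

The 8 variables together cover exactly {1, 2, 3, 4, 5, 6, 7, 8} — 8 values for 8 variables — and 1 appears only in v_1's list, so v_1 = 1.
The 7 still-open variables together cover exactly {2, 3, 4, 5, 6, 7, 8} — 7 values for 7 variables — and 4 appears only in v_3's list, so v_3 = 4.
v_5 and v_7 share exactly the 2 values {2, 5}; by pigeonhole those values go to them, so strike 2, 5 from v_2, v_4.
So v_2 = 3.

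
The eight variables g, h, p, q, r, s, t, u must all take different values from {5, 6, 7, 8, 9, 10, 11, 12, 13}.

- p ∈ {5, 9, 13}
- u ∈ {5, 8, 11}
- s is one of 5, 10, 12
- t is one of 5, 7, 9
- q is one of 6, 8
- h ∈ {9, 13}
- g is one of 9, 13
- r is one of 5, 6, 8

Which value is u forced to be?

The 2 variables g and h are confined to {9, 13}, which locks those values in; drop them from p, t.
p has just one choice, so p = 5. So r, s, t, u can't be 5.
t has just one choice, so t = 7.
The 2 variables q and r are confined to {6, 8}, which locks those values in; drop them from u.
So u = 11.

11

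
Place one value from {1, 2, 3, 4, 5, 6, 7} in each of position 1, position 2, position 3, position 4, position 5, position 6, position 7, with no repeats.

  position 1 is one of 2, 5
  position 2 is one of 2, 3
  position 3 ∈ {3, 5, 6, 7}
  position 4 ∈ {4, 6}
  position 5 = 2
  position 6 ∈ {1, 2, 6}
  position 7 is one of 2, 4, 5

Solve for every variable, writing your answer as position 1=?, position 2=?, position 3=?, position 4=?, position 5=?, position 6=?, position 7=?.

position 5 has just one choice, so position 5 = 2. So position 1, position 2, position 6, position 7 can't be 2.
position 1 has just one choice, so position 1 = 5. Strike 5 from position 3, position 7.
position 2 has just one choice, so position 2 = 3. Remove 3 from position 3.
position 7 must be 4 (only option left). Strike 4 from position 4.
position 4's domain is down to {6}, so position 4 = 6. Eliminate 6 elsewhere: position 3, position 6.
position 6 must be 1 (only option left).
That leaves position 3 = 7.

position 1=5, position 2=3, position 3=7, position 4=6, position 5=2, position 6=1, position 7=4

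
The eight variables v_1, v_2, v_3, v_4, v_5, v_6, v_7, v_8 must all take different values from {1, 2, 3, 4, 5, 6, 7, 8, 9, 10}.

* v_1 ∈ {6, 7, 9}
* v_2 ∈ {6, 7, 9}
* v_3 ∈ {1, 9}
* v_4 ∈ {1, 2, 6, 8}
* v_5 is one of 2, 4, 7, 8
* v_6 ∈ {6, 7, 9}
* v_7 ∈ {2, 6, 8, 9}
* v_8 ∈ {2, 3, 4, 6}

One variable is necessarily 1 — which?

v_3

Among the 8 variables, 3 fits only v_8 (and all 8 values in {1, 2, 3, 4, 6, 7, 8, 9} must be used), so v_8 = 3.
The 7 still-open variables draw from only 7 values {1, 2, 4, 6, 7, 8, 9}, so each is used; only v_5 can be 4, hence v_5 = 4.
The 3 variables v_1, v_2, v_6 are confined to {6, 7, 9}, which locks those values in; drop them from v_3, v_4, v_7.
So 1 goes to v_3.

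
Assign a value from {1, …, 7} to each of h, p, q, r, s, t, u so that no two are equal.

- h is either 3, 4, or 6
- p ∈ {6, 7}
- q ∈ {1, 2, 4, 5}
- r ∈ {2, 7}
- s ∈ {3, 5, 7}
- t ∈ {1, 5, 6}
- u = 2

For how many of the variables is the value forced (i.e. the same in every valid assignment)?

u has just one choice, so u = 2. So q, r can't be 2.
r must be 7 (only option left). So p, s can't be 7.
p must be 6 (only option left). So h, t can't be 6.
Determined: p=6, r=7, u=2. The other variables each still have more than one consistent value. That makes 3.

3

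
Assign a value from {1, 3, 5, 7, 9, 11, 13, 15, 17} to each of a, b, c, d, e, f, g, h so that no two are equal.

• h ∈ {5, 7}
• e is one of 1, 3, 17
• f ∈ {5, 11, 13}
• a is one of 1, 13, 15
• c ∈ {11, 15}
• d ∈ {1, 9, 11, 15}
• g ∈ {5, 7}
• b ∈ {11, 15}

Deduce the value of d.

The 2 variables b and c are confined to {11, 15}, which locks those values in; drop them from a, d, f.
g and h between them cover only {5, 7} — a naked pair. Remove those values from f.
f has just one choice, so f = 13. Strike 13 from a.
That leaves a = 1. Strike 1 from d, e.
So d = 9.

9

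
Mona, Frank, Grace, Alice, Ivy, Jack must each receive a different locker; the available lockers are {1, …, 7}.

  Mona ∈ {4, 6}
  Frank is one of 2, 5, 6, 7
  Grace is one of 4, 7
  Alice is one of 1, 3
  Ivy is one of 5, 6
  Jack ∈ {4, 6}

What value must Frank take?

The 2 variables Mona and Jack are confined to {4, 6}, which locks those values in; drop them from Frank, Grace, Ivy.
Grace must be 7 (only option left). Strike 7 from Frank.
Ivy has just one choice, so Ivy = 5. So Frank can't be 5.
So Frank = 2.

2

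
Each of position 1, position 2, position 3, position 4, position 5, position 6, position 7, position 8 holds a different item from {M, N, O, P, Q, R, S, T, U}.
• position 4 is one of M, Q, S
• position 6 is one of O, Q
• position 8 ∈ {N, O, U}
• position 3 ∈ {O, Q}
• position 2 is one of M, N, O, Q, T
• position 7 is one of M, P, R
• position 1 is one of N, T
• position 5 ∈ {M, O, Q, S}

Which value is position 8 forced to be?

U

position 3 and position 6 between them cover only {O, Q} — a naked pair. Remove those values from position 2, position 4, position 5, position 8.
The 2 variables position 4 and position 5 are confined to {M, S}, which locks those values in; drop them from position 2, position 7.
position 1 and position 2 share exactly the 2 values {N, T}; by pigeonhole those values go to them, so strike N, T from position 8.
So position 8 = U.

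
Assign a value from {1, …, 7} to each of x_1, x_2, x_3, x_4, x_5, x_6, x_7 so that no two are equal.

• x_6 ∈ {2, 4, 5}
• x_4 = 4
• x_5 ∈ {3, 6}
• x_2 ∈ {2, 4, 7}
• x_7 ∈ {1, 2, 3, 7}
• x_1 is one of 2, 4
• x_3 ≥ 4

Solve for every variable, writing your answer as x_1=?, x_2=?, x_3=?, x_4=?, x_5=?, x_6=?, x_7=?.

x_1=2, x_2=7, x_3=6, x_4=4, x_5=3, x_6=5, x_7=1

x_4's domain is down to {4}, so x_4 = 4. So x_1, x_2, x_3, x_6 can't be 4.
x_1 must be 2 (only option left). Strike 2 from x_2, x_6, x_7.
x_2 must be 7 (only option left). Remove 7 from x_3, x_7.
That leaves x_6 = 5. Remove 5 from x_3.
x_3's domain is down to {6}, so x_3 = 6. Eliminate 6 elsewhere: x_5.
x_5 has just one choice, so x_5 = 3. Strike 3 from x_7.
x_7 has just one choice, so x_7 = 1.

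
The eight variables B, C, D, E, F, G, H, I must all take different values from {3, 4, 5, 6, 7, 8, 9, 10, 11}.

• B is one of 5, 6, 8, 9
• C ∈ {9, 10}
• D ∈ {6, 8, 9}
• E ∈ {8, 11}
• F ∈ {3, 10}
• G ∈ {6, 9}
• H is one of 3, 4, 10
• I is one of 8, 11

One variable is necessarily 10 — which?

The 8 variables draw from only 8 values {3, 4, 5, 6, 8, 9, 10, 11}, so each is used; only H can be 4, hence H = 4.
Among the 7 still-open variables, 3 fits only F (and all 7 values in {3, 5, 6, 8, 9, 10, 11} must be used), so F = 3.
The 6 still-open variables together cover exactly {5, 6, 8, 9, 10, 11} — 6 values for 6 variables — and 5 appears only in B's list, so B = 5.
The 5 still-open variables together cover exactly {6, 8, 9, 10, 11} — 5 values for 5 variables — and 10 appears only in C's list, so C = 10.

C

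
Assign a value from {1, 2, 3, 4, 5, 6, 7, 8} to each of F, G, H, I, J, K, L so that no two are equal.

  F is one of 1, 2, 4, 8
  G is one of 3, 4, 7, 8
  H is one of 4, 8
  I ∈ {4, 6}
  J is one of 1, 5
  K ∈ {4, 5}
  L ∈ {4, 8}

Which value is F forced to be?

2

H and L share exactly the 2 values {4, 8}; by pigeonhole those values go to them, so strike 4, 8 from F, G, I, K.
I's domain is down to {6}, so I = 6.
K's domain is down to {5}, so K = 5. Remove 5 from J.
J has just one choice, so J = 1. Eliminate 1 elsewhere: F.
So F = 2.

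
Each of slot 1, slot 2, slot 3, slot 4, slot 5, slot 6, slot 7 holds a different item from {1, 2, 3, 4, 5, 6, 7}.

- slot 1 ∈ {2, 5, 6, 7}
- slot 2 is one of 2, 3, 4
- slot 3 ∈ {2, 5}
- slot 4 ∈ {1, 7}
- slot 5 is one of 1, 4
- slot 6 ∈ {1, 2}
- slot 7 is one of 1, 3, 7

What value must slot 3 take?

5

The 7 variables together cover exactly {1, 2, 3, 4, 5, 6, 7} — 7 values for 7 variables — and 6 appears only in slot 1's list, so slot 1 = 6.
The 6 still-open variables draw from only 6 values {1, 2, 3, 4, 5, 7}, so each is used; only slot 3 can be 5, hence slot 3 = 5.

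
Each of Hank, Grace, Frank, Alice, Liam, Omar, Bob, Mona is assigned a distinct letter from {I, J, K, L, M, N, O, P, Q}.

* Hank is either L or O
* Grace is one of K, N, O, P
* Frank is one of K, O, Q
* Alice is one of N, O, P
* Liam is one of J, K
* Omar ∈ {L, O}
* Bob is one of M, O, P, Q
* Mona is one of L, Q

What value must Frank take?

K

The 8 variables together cover exactly {J, K, L, M, N, O, P, Q} — 8 values for 8 variables — and J appears only in Liam's list, so Liam = J.
Among the 7 still-open variables, M fits only Bob (and all 7 values in {K, L, M, N, O, P, Q} must be used), so Bob = M.
Hank and Omar share exactly the 2 values {L, O}; by pigeonhole those values go to them, so strike L, O from Grace, Frank, Alice, Mona.
Mona has just one choice, so Mona = Q. So Frank can't be Q.
So Frank = K.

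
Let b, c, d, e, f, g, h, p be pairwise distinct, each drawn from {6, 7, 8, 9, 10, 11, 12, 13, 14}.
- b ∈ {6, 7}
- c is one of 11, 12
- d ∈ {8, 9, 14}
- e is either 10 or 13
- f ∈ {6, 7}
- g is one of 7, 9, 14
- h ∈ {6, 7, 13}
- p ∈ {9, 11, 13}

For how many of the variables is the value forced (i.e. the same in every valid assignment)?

The 2 variables b and f are confined to {6, 7}, which locks those values in; drop them from g, h.
h must be 13 (only option left). Strike 13 from e, p.
That leaves e = 10.
Determined: e=10, h=13. The other variables each still have more than one consistent value. That makes 2.

2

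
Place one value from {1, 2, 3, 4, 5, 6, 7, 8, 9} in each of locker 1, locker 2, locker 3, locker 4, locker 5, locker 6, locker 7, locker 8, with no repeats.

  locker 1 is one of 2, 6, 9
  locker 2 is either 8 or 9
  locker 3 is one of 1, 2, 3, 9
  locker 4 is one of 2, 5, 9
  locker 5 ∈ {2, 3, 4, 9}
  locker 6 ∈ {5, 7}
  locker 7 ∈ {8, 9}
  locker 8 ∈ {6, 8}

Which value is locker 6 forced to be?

locker 2 and locker 7 between them cover only {8, 9} — a naked pair. Remove those values from locker 1, locker 3, locker 4, locker 5, locker 8.
locker 8 must be 6 (only option left). Strike 6 from locker 1.
locker 1 has just one choice, so locker 1 = 2. Remove 2 from locker 3, locker 4, locker 5.
That leaves locker 4 = 5. Strike 5 from locker 6.
So locker 6 = 7.

7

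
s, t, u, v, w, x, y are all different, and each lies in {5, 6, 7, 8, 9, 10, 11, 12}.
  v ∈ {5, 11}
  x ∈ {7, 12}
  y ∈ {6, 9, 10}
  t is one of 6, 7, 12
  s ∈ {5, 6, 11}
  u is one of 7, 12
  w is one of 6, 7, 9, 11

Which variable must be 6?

t

The 7 variables draw from only 7 values {5, 6, 7, 9, 10, 11, 12}, so each is used; only y can be 10, hence y = 10.
The 6 still-open variables together cover exactly {5, 6, 7, 9, 11, 12} — 6 values for 6 variables — and 9 appears only in w's list, so w = 9.
u and x share exactly the 2 values {7, 12}; by pigeonhole those values go to them, so strike 7, 12 from t.
So 6 goes to t.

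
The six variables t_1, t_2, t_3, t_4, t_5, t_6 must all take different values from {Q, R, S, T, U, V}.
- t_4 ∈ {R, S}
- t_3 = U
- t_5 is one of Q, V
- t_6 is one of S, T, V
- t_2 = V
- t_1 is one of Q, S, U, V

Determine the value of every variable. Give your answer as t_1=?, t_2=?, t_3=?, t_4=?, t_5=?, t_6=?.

t_1=S, t_2=V, t_3=U, t_4=R, t_5=Q, t_6=T

t_2's domain is down to {V}, so t_2 = V. Remove V from t_1, t_5, t_6.
That leaves t_3 = U. Eliminate U elsewhere: t_1.
That leaves t_5 = Q. Remove Q from t_1.
t_1 must be S (only option left). Eliminate S elsewhere: t_4, t_6.
t_4 must be R (only option left).
t_6's domain is down to {T}, so t_6 = T.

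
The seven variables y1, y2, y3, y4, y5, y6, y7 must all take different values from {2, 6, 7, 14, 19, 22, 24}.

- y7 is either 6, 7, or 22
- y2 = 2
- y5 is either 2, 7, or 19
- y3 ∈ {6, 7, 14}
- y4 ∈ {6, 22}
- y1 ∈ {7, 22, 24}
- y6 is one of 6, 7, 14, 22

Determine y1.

24

y2's domain is down to {2}, so y2 = 2. So y5 can't be 2.
Among the 6 still-open variables, 19 fits only y5 (and all 6 values in {6, 7, 14, 19, 22, 24} must be used), so y5 = 19.
The 5 still-open variables together cover exactly {6, 7, 14, 22, 24} — 5 values for 5 variables — and 24 appears only in y1's list, so y1 = 24.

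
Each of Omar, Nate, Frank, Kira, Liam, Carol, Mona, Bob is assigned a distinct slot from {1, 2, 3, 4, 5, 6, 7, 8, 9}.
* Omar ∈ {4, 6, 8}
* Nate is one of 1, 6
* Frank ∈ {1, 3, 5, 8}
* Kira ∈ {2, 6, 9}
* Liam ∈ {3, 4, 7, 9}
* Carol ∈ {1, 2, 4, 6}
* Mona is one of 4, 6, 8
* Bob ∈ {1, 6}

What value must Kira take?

The 2 variables Nate and Bob are confined to {1, 6}, which locks those values in; drop them from Omar, Frank, Kira, Carol, Mona.
Omar and Mona between them cover only {4, 8} — a naked pair. Remove those values from Frank, Liam, Carol.
Carol has just one choice, so Carol = 2. Remove 2 from Kira.
So Kira = 9.

9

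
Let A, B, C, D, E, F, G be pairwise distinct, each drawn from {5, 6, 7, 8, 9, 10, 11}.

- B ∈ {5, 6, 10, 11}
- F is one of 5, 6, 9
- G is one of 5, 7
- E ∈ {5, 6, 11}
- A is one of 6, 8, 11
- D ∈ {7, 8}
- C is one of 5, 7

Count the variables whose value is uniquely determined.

3

The 7 variables together cover exactly {5, 6, 7, 8, 9, 10, 11} — 7 values for 7 variables — and 9 appears only in F's list, so F = 9.
Among the 6 still-open variables, 10 fits only B (and all 6 values in {5, 6, 7, 8, 10, 11} must be used), so B = 10.
C and G share exactly the 2 values {5, 7}; by pigeonhole those values go to them, so strike 5, 7 from D, E.
D must be 8 (only option left). Eliminate 8 elsewhere: A.
Determined: B=10, D=8, F=9. The other variables each still have more than one consistent value. That makes 3.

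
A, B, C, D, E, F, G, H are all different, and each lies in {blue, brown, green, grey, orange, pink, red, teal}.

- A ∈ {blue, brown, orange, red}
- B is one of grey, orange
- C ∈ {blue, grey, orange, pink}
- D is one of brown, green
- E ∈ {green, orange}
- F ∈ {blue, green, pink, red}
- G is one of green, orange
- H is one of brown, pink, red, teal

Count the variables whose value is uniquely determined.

3

The 8 variables draw from only 8 values {blue, brown, green, grey, orange, pink, red, teal}, so each is used; only H can be teal, hence H = teal.
E and G share exactly the 2 values {green, orange}; by pigeonhole those values go to them, so strike green, orange from A, B, C, D, F.
B has just one choice, so B = grey. Remove grey from C.
D must be brown (only option left). Strike brown from A.
Determined: B=grey, D=brown, H=teal. The other variables each still have more than one consistent value. That makes 3.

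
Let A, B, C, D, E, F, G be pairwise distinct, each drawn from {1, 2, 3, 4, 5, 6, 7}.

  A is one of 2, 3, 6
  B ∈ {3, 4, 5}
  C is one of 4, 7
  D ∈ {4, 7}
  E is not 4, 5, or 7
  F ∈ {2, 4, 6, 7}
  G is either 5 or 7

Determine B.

Among the 7 variables, 1 fits only E (and all 7 values in {1, 2, 3, 4, 5, 6, 7} must be used), so E = 1.
The 2 variables C and D are confined to {4, 7}, which locks those values in; drop them from B, F, G.
G's domain is down to {5}, so G = 5. Eliminate 5 elsewhere: B.
So B = 3.

3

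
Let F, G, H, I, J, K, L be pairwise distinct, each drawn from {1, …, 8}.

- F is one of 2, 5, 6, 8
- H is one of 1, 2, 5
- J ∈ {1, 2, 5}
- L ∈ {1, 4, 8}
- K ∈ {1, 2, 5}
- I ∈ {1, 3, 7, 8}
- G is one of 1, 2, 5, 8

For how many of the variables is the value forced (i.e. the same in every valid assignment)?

H, J, K share exactly the 3 values {1, 2, 5}; by pigeonhole those values go to them, so strike 1, 2, 5 from F, G, I, L.
G's domain is down to {8}, so G = 8. Remove 8 from F, I, L.
That leaves L = 4.
F must be 6 (only option left).
Determined: F=6, G=8, L=4. The other variables each still have more than one consistent value. That makes 3.

3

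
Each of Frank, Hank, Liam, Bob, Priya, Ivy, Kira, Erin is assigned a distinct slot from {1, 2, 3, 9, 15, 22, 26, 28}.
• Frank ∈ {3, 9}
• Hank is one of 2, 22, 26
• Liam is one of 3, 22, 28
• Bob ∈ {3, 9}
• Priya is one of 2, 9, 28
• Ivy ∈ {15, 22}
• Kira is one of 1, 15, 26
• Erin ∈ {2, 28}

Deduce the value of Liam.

Among the 8 variables, 1 fits only Kira (and all 8 values in {1, 2, 3, 9, 15, 22, 26, 28} must be used), so Kira = 1.
Among the 7 still-open variables, 15 fits only Ivy (and all 7 values in {2, 3, 9, 15, 22, 26, 28} must be used), so Ivy = 15.
The 6 still-open variables draw from only 6 values {2, 3, 9, 22, 26, 28}, so each is used; only Hank can be 26, hence Hank = 26.
Among the 5 still-open variables, 22 fits only Liam (and all 5 values in {2, 3, 9, 22, 28} must be used), so Liam = 22.

22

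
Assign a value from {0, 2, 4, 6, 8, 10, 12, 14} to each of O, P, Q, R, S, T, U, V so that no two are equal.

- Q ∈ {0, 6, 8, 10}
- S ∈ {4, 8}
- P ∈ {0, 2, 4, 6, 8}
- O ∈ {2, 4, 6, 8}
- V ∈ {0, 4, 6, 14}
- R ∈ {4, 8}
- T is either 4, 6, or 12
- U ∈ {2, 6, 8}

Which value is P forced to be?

0

The 8 variables draw from only 8 values {0, 2, 4, 6, 8, 10, 12, 14}, so each is used; only Q can be 10, hence Q = 10.
Among the 7 still-open variables, 12 fits only T (and all 7 values in {0, 2, 4, 6, 8, 12, 14} must be used), so T = 12.
The 6 still-open variables draw from only 6 values {0, 2, 4, 6, 8, 14}, so each is used; only V can be 14, hence V = 14.
The 5 still-open variables together cover exactly {0, 2, 4, 6, 8} — 5 values for 5 variables — and 0 appears only in P's list, so P = 0.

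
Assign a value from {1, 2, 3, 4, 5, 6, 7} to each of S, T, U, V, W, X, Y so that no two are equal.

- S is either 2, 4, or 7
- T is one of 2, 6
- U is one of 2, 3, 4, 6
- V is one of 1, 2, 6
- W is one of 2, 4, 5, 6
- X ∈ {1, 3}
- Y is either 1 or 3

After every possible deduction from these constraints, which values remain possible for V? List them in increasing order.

2, 6

Among the 7 variables, 5 fits only W (and all 7 values in {1, 2, 3, 4, 5, 6, 7} must be used), so W = 5.
The 6 still-open variables together cover exactly {1, 2, 3, 4, 6, 7} — 6 values for 6 variables — and 7 appears only in S's list, so S = 7.
Among the 5 still-open variables, 4 fits only U (and all 5 values in {1, 2, 3, 4, 6} must be used), so U = 4.
X and Y between them cover only {1, 3} — a naked pair. Remove those values from V.
No further eliminations apply; V can still be any of 2, 6.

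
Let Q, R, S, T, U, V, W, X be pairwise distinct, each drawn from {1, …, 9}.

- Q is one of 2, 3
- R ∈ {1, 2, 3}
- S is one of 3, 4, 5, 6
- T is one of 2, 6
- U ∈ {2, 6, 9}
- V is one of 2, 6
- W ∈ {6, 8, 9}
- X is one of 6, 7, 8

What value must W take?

T and V between them cover only {2, 6} — a naked pair. Remove those values from Q, R, S, U, W, X.
Q must be 3 (only option left). Remove 3 from R, S.
R must be 1 (only option left).
That leaves U = 9. Remove 9 from W.
So W = 8.

8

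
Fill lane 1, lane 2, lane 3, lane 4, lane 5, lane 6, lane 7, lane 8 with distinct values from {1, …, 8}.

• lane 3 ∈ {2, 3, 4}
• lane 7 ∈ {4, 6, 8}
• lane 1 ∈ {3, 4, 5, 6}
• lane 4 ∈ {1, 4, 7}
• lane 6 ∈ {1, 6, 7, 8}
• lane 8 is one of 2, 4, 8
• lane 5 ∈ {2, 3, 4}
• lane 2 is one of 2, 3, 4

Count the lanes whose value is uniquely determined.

3

The 8 variables together cover exactly {1, 2, 3, 4, 5, 6, 7, 8} — 8 values for 8 variables — and 5 appears only in lane 1's list, so lane 1 = 5.
lane 2, lane 3, lane 5 between them cover only {2, 3, 4} — a naked triple. Remove those values from lane 4, lane 7, lane 8.
lane 8's domain is down to {8}, so lane 8 = 8. Strike 8 from lane 6, lane 7.
lane 7 has just one choice, so lane 7 = 6. Eliminate 6 elsewhere: lane 6.
Determined: lane 1=5, lane 7=6, lane 8=8. The other lanes each still have more than one consistent value. That makes 3.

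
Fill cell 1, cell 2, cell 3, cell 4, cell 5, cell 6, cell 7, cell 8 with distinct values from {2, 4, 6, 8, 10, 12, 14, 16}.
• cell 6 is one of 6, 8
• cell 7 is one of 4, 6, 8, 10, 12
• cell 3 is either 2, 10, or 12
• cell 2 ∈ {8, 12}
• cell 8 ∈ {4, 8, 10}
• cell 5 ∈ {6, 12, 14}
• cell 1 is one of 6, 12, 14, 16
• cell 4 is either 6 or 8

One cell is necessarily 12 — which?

Among the 8 variables, 2 fits only cell 3 (and all 8 values in {2, 4, 6, 8, 10, 12, 14, 16} must be used), so cell 3 = 2.
The 7 still-open variables draw from only 7 values {4, 6, 8, 10, 12, 14, 16}, so each is used; only cell 1 can be 16, hence cell 1 = 16.
Among the 6 still-open variables, 14 fits only cell 5 (and all 6 values in {4, 6, 8, 10, 12, 14} must be used), so cell 5 = 14.
cell 4 and cell 6 between them cover only {6, 8} — a naked pair. Remove those values from cell 2, cell 7, cell 8.
So 12 goes to cell 2.

cell 2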